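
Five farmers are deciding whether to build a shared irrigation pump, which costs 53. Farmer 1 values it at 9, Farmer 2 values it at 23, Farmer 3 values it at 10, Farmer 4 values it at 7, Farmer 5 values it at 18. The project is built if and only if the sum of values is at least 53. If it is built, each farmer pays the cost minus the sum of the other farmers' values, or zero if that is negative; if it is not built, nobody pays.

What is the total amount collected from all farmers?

Total value 67 ≥ cost 53, so it is built.
Farmer 1: others sum to 58; max(0, 53 - 58) = 0.
Farmer 2: others sum to 44; max(0, 53 - 44) = 9.
Farmer 3: others sum to 57; max(0, 53 - 57) = 0.
Farmer 4: others sum to 60; max(0, 53 - 60) = 0.
Farmer 5: others sum to 49; max(0, 53 - 49) = 4.
Total collected = 0 + 9 + 0 + 0 + 4 = 13.

13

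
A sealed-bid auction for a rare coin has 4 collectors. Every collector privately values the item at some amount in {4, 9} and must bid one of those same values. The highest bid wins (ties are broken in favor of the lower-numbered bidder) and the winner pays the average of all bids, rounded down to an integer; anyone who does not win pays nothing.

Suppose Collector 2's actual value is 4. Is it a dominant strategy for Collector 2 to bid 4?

Check each profile of the others' bids and compare truth against every alternative bid.
Others bid (4, 9, 9): truth gives 0, best alternative gives -3.
Others bid (4, 4, 9): truth gives 0, best alternative gives -2.
Others bid (4, 9, 4): truth gives 0, best alternative gives -2.
Others bid (4, 4, 4): truth gives 0, best alternative gives -1.
Others bid (9, 4, 4): truth gives 0, best alternative gives 0.
Others bid (9, 4, 9): truth gives 0, best alternative gives 0.
(Remaining 2 profiles checked similarly; truth is weakly best in each.)
In every case the truthful bid is at least as good as any alternative, so it is a dominant strategy.

Yes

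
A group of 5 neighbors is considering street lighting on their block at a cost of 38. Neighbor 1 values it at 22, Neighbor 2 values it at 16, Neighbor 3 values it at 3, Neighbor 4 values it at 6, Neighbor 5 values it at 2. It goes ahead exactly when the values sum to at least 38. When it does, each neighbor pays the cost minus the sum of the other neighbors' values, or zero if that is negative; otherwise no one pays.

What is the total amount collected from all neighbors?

16

Total value 49 ≥ cost 38, so it is built.
Neighbor 1: others sum to 27; max(0, 38 - 27) = 11.
Neighbor 2: others sum to 33; max(0, 38 - 33) = 5.
Neighbor 3: others sum to 46; max(0, 38 - 46) = 0.
Neighbor 4: others sum to 43; max(0, 38 - 43) = 0.
Neighbor 5: others sum to 47; max(0, 38 - 47) = 0.
Total collected = 11 + 5 + 0 + 0 + 0 = 16.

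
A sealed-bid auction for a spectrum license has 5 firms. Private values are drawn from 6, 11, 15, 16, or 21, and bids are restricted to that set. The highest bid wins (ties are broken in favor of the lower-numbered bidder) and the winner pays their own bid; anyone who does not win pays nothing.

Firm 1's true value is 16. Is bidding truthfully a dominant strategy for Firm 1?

Consider the case where Firm 2 bids 6, Firm 3 bids 6, Firm 4 bids 6 and Firm 5 bids 6.
Truthful bid 16: wins, pays 16, utility 16 - 16 = 0.
Bid 6 instead: wins, pays 6, utility 16 - 6 = 10.
Since 10 > 0, bidding 6 is strictly better here, so truthful bidding is not dominant.

No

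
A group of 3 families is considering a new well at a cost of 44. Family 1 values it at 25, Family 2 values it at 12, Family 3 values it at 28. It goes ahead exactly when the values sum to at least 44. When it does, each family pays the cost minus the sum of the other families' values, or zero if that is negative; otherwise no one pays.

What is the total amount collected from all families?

11

Total value 65 ≥ cost 44, so it is built.
Family 1: others sum to 40; max(0, 44 - 40) = 4.
Family 2: others sum to 53; max(0, 44 - 53) = 0.
Family 3: others sum to 37; max(0, 44 - 37) = 7.
Total collected = 4 + 0 + 7 = 11.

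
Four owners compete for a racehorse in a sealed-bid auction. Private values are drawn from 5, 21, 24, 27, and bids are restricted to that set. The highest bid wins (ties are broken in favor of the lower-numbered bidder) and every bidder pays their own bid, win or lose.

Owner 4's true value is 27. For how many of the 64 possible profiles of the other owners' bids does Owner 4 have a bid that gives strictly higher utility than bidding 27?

Others bid (5, 5, 5): truth gives 0; bid 21 gives 6 > 0. Violating.
Others bid (5, 5, 21): truth gives 0; bid 24 gives 3 > 0. Violating.
Others bid (5, 5, 27): truth gives -27; bid 5 gives -5 > -27. Violating.
Others bid (5, 21, 5): truth gives 0; bid 24 gives 3 > 0. Violating.
Others bid (5, 5, 24): truth gives 0; no alternative beats it.
Others bid (5, 21, 24): truth gives 0; no alternative beats it.
(Checking all 64 profiles: 45 have a profitable deviation, 19 do not.)

45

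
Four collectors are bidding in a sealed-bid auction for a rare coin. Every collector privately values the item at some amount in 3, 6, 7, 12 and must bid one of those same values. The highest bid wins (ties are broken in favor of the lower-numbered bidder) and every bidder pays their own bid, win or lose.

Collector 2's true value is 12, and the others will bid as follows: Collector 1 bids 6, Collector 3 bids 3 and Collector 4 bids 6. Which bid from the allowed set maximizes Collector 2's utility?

7

Bid 3: loses but pays 3, utility -3.
Bid 6: loses but pays 6, utility -6.
Bid 7: wins, pays 7, utility 12 - 7 = 5.
Bid 12: wins, pays 12, utility 12 - 12 = 0.
The best choice is 7 with utility 5.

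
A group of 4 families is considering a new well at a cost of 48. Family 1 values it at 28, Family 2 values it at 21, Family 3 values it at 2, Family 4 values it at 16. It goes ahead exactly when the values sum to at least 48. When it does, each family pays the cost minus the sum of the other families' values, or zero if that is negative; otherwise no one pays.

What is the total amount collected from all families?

Total value 67 ≥ cost 48, so it is built.
Family 1: others sum to 39; max(0, 48 - 39) = 9.
Family 2: others sum to 46; max(0, 48 - 46) = 2.
Family 3: others sum to 65; max(0, 48 - 65) = 0.
Family 4: others sum to 51; max(0, 48 - 51) = 0.
Total collected = 9 + 2 + 0 + 0 = 11.

11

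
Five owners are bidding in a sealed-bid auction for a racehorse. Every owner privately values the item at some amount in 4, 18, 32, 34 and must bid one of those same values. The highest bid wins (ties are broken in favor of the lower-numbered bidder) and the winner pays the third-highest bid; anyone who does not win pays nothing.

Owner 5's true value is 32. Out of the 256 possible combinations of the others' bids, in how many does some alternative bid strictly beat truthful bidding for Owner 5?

32

Others bid (4, 4, 4, 32): truth gives 0; bid 34 gives 28 > 0. Violating.
Others bid (4, 4, 18, 32): truth gives 0; bid 34 gives 14 > 0. Violating.
Others bid (4, 4, 32, 4): truth gives 0; bid 34 gives 28 > 0. Violating.
Others bid (4, 4, 32, 18): truth gives 0; bid 34 gives 14 > 0. Violating.
Others bid (4, 4, 4, 4): truth gives 28; no alternative beats it.
Others bid (4, 4, 4, 18): truth gives 28; no alternative beats it.
(Checking all 256 profiles: 32 have a profitable deviation, 224 do not.)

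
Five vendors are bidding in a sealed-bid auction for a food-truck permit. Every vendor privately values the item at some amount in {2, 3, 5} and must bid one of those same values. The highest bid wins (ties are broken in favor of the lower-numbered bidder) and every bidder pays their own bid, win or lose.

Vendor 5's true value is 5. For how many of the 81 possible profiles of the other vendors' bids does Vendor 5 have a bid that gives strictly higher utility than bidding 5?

Others bid (2, 2, 2, 2): truth gives 0; bid 3 gives 2 > 0. Violating.
Others bid (2, 2, 2, 5): truth gives -5; bid 2 gives -2 > -5. Violating.
Others bid (2, 2, 3, 5): truth gives -5; bid 2 gives -2 > -5. Violating.
Others bid (2, 2, 5, 2): truth gives -5; bid 2 gives -2 > -5. Violating.
Others bid (2, 2, 2, 3): truth gives 0; no alternative beats it.
Others bid (2, 2, 3, 2): truth gives 0; no alternative beats it.
(Checking all 81 profiles: 66 have a profitable deviation, 15 do not.)

66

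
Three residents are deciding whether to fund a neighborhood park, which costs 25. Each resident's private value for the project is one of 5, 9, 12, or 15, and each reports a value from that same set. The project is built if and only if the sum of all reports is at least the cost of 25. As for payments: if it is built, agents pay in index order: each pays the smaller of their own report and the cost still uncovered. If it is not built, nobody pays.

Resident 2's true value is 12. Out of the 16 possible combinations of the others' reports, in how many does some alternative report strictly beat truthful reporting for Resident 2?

13

Others report (5, 12): truth gives 0; report 9 gives 3 > 0. Violating.
Others report (5, 15): truth gives 0; report 5 gives 7 > 0. Violating.
Others report (9, 9): truth gives 0; report 9 gives 3 > 0. Violating.
Others report (9, 12): truth gives 0; report 5 gives 7 > 0. Violating.
Others report (5, 5): truth gives 0; no alternative beats it.
Others report (5, 9): truth gives 0; no alternative beats it.
(Checking all 16 profiles: 13 have a profitable deviation, 3 do not.)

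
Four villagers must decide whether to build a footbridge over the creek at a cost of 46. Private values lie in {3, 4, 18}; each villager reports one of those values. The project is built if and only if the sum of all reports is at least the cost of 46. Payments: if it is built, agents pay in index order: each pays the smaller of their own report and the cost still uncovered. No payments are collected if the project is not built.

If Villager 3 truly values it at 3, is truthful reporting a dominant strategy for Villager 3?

Check each profile of the others' reports and compare truth against every alternative report.
Others report (18, 18, 18): truth gives 0, best alternative gives -1.
Others report (3, 3, 3): truth gives 0, best alternative gives 0.
Others report (3, 3, 4): truth gives 0, best alternative gives 0.
Others report (3, 3, 18): truth gives 0, best alternative gives 0.
Others report (3, 4, 3): truth gives 0, best alternative gives 0.
Others report (3, 4, 4): truth gives 0, best alternative gives 0.
(Remaining 21 profiles checked similarly; truth is weakly best in each.)
In every case the truthful report is at least as good as any alternative, so it is a dominant strategy.

Yes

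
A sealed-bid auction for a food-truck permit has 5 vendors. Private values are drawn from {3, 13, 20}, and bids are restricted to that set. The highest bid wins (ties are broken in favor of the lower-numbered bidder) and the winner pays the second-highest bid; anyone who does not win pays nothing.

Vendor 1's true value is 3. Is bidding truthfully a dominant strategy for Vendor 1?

Check each profile of the others' bids and compare truth against every alternative bid.
Others bid (3, 3, 3, 13): truth gives 0, best alternative gives -10.
Others bid (3, 3, 13, 3): truth gives 0, best alternative gives -10.
Others bid (3, 3, 13, 13): truth gives 0, best alternative gives -10.
Others bid (3, 13, 3, 3): truth gives 0, best alternative gives -10.
Others bid (3, 13, 3, 13): truth gives 0, best alternative gives -10.
Others bid (3, 13, 13, 3): truth gives 0, best alternative gives -10.
(Remaining 75 profiles checked similarly; truth is weakly best in each.)
In every case the truthful bid is at least as good as any alternative, so it is a dominant strategy.

Yes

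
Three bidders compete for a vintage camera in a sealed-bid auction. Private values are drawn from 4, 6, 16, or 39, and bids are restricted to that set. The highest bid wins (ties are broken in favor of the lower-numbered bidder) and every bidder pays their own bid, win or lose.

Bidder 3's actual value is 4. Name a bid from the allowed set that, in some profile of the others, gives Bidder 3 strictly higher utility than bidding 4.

Suppose Bidder 1 bids 4 and Bidder 2 bids 4.
Bid 4: loses but pays 4, utility -4.
Bid 6: wins, pays 6, utility 4 - 6 = -2.
So bidding 6 beats truth here (-2 > -4).

6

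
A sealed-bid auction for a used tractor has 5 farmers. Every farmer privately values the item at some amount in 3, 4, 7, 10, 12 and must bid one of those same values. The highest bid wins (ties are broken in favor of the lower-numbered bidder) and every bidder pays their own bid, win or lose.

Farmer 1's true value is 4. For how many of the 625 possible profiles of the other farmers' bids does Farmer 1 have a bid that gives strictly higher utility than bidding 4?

Others bid (3, 3, 3, 3): truth gives 0; bid 3 gives 1 > 0. Violating.
Others bid (3, 3, 3, 7): truth gives -4; bid 3 gives -3 > -4. Violating.
Others bid (3, 3, 3, 10): truth gives -4; bid 3 gives -3 > -4. Violating.
Others bid (3, 3, 3, 12): truth gives -4; bid 3 gives -3 > -4. Violating.
Others bid (3, 3, 3, 4): truth gives 0; no alternative beats it.
Others bid (3, 3, 4, 3): truth gives 0; no alternative beats it.
(Checking all 625 profiles: 610 have a profitable deviation, 15 do not.)

610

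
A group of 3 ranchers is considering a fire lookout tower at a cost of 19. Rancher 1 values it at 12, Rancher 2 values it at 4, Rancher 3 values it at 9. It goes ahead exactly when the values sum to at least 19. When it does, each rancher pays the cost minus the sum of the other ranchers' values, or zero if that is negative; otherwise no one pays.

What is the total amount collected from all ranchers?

Total value 25 ≥ cost 19, so it is built.
Rancher 1: others sum to 13; max(0, 19 - 13) = 6.
Rancher 2: others sum to 21; max(0, 19 - 21) = 0.
Rancher 3: others sum to 16; max(0, 19 - 16) = 3.
Total collected = 6 + 0 + 3 = 9.

9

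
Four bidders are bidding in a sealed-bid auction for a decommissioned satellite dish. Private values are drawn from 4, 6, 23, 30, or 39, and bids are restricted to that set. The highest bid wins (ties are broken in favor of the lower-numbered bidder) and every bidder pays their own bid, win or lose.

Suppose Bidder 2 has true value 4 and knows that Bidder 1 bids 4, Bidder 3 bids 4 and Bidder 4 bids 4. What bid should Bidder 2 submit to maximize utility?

6

Bid 4: loses but pays 4, utility -4.
Bid 6: wins, pays 6, utility 4 - 6 = -2.
Bid 23: wins, pays 23, utility 4 - 23 = -19.
Bid 30: wins, pays 30, utility 4 - 30 = -26.
Bid 39: wins, pays 39, utility 4 - 39 = -35.
The best choice is 6 with utility -2.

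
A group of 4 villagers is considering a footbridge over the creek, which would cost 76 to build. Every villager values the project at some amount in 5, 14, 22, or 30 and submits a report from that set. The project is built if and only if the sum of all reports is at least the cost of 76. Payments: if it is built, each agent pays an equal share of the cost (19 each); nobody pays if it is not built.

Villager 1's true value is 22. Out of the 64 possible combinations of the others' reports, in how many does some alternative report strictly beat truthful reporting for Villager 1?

Others report (5, 14, 30): truth gives 0; report 30 gives 3 > 0. Violating.
Others report (5, 22, 22): truth gives 0; report 30 gives 3 > 0. Violating.
Others report (5, 30, 14): truth gives 0; report 30 gives 3 > 0. Violating.
Others report (14, 5, 30): truth gives 0; report 30 gives 3 > 0. Violating.
Others report (5, 5, 5): truth gives 0; no alternative beats it.
Others report (5, 5, 14): truth gives 0; no alternative beats it.
(Checking all 64 profiles: 12 have a profitable deviation, 52 do not.)

12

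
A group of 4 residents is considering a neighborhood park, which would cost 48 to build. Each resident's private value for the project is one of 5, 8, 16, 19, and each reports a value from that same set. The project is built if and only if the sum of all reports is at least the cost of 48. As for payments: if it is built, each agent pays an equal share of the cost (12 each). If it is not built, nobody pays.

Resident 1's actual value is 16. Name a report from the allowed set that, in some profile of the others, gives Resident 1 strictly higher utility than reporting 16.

19

Suppose Resident 2 reports 5, Resident 3 reports 5 and Resident 4 reports 19.
Report 16: project not built, utility 0.
Report 19: project built, pays 12, utility 16 - 12 = 4.
So reporting 19 beats truth here (4 > 0).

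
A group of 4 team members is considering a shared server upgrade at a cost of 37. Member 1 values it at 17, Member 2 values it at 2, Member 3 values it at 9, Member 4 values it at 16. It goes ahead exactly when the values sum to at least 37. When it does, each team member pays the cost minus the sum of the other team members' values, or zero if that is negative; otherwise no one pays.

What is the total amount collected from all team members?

21

Total value 44 ≥ cost 37, so it is built.
Member 1: others sum to 27; max(0, 37 - 27) = 10.
Member 2: others sum to 42; max(0, 37 - 42) = 0.
Member 3: others sum to 35; max(0, 37 - 35) = 2.
Member 4: others sum to 28; max(0, 37 - 28) = 9.
Total collected = 10 + 0 + 2 + 9 = 21.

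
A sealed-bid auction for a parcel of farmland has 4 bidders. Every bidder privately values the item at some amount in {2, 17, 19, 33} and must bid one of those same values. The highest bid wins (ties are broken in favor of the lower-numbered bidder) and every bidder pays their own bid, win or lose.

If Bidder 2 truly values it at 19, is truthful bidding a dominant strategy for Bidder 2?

No

Consider the case where Bidder 1 bids 2, Bidder 3 bids 2 and Bidder 4 bids 2.
Truthful bid 19: wins, pays 19, utility 19 - 19 = 0.
Bid 17 instead: wins, pays 17, utility 19 - 17 = 2.
Since 2 > 0, bidding 17 is strictly better here, so truthful bidding is not dominant.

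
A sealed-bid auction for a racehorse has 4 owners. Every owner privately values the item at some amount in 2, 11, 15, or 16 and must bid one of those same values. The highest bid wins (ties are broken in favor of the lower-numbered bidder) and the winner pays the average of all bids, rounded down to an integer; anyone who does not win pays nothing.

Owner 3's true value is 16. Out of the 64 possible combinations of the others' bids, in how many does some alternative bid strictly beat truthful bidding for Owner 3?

7

Others bid (2, 2, 2): truth gives 11; bid 11 gives 12 > 11. Violating.
Others bid (2, 2, 11): truth gives 9; bid 11 gives 10 > 9. Violating.
Others bid (2, 11, 11): truth gives 6; bid 15 gives 7 > 6. Violating.
Others bid (2, 11, 15): truth gives 5; bid 15 gives 6 > 5. Violating.
Others bid (2, 2, 15): truth gives 8; no alternative beats it.
Others bid (2, 2, 16): truth gives 7; no alternative beats it.
(Checking all 64 profiles: 7 have a profitable deviation, 57 do not.)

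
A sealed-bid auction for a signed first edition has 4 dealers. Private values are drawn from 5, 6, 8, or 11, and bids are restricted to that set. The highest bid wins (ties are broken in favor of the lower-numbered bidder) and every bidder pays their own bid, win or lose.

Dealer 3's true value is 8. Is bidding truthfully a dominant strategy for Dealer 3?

No

Consider the case where Dealer 1 bids 5, Dealer 2 bids 5 and Dealer 4 bids 5.
Truthful bid 8: wins, pays 8, utility 8 - 8 = 0.
Bid 6 instead: wins, pays 6, utility 8 - 6 = 2.
Since 2 > 0, bidding 6 is strictly better here, so truthful bidding is not dominant.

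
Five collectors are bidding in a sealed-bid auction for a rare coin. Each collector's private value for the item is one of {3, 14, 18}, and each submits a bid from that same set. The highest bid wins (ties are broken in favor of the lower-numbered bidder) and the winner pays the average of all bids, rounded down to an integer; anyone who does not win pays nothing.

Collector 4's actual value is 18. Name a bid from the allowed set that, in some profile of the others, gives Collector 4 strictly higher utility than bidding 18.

14

Suppose Collector 1 bids 3, Collector 2 bids 3, Collector 3 bids 3 and Collector 5 bids 3.
Bid 18: wins, pays 6, utility 18 - 6 = 12.
Bid 14: wins, pays 5, utility 18 - 5 = 13.
So bidding 14 beats truth here (13 > 12).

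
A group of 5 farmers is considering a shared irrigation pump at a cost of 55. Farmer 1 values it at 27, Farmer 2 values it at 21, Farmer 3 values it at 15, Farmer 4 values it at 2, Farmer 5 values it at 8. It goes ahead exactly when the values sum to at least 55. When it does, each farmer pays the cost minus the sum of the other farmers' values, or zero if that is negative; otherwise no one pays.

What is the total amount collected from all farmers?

12

Total value 73 ≥ cost 55, so it is built.
Farmer 1: others sum to 46; max(0, 55 - 46) = 9.
Farmer 2: others sum to 52; max(0, 55 - 52) = 3.
Farmer 3: others sum to 58; max(0, 55 - 58) = 0.
Farmer 4: others sum to 71; max(0, 55 - 71) = 0.
Farmer 5: others sum to 65; max(0, 55 - 65) = 0.
Total collected = 9 + 3 + 0 + 0 + 0 = 12.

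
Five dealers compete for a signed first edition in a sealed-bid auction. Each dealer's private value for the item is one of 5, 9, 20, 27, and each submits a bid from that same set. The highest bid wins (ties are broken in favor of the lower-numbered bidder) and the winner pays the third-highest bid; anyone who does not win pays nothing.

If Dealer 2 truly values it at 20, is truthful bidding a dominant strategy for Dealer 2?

Consider the case where Dealer 1 bids 5, Dealer 3 bids 5, Dealer 4 bids 5 and Dealer 5 bids 27.
Truthful bid 20: loses, pays 0, utility 0.
Bid 27 instead: wins, pays 5, utility 20 - 5 = 15.
Since 15 > 0, bidding 27 is strictly better here, so truthful bidding is not dominant.

No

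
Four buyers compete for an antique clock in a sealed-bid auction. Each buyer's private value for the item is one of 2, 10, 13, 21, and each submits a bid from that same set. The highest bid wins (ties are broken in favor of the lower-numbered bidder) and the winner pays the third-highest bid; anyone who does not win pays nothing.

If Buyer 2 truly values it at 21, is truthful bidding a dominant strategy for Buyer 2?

Check each profile of the others' bids and compare truth against every alternative bid.
Others bid (2, 2, 21): truth gives 19, best alternative gives 0.
Others bid (2, 21, 2): truth gives 19, best alternative gives 0.
Others bid (13, 2, 2): truth gives 19, best alternative gives 0.
Others bid (2, 10, 21): truth gives 11, best alternative gives 0.
Others bid (2, 21, 10): truth gives 11, best alternative gives 0.
Others bid (10, 2, 21): truth gives 11, best alternative gives 0.
(Remaining 58 profiles checked similarly; truth is weakly best in each.)
In every case the truthful bid is at least as good as any alternative, so it is a dominant strategy.

Yes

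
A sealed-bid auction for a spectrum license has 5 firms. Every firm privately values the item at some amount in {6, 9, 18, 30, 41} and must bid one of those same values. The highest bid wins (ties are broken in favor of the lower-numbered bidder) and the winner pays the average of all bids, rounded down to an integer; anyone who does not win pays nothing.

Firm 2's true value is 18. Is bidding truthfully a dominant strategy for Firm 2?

Consider the case where Firm 1 bids 6, Firm 3 bids 6, Firm 4 bids 6 and Firm 5 bids 6.
Truthful bid 18: wins, pays 8, utility 18 - 8 = 10.
Bid 9 instead: wins, pays 6, utility 18 - 6 = 12.
Since 12 > 10, bidding 9 is strictly better here, so truthful bidding is not dominant.

No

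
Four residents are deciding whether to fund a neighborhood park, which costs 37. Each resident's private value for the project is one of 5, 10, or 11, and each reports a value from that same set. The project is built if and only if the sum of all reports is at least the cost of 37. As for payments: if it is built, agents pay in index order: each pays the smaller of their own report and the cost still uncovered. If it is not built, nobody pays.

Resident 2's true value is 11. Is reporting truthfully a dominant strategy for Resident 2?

No

Consider the case where Resident 1 reports 5, Resident 3 reports 11 and Resident 4 reports 11.
Truthful report 11: project built, pays 11, utility 11 - 11 = 0.
Report 10 instead: project built, pays 10, utility 11 - 10 = 1.
Since 1 > 0, reporting 10 is strictly better here, so truthful reporting is not dominant.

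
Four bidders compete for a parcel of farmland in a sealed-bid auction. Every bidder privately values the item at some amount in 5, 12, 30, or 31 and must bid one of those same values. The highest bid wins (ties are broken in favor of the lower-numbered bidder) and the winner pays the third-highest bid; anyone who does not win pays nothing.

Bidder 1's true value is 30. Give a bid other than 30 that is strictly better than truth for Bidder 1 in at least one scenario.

Suppose Bidder 2 bids 5, Bidder 3 bids 5 and Bidder 4 bids 31.
Bid 30: loses, pays 0, utility 0.
Bid 31: wins, pays 5, utility 30 - 5 = 25.
So bidding 31 beats truth here (25 > 0).

31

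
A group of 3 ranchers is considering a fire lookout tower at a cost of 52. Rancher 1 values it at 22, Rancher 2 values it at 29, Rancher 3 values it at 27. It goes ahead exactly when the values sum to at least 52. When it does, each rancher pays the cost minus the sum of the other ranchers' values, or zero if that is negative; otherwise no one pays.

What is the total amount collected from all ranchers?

Total value 78 ≥ cost 52, so it is built.
Rancher 1: others sum to 56; max(0, 52 - 56) = 0.
Rancher 2: others sum to 49; max(0, 52 - 49) = 3.
Rancher 3: others sum to 51; max(0, 52 - 51) = 1.
Total collected = 0 + 3 + 1 = 4.

4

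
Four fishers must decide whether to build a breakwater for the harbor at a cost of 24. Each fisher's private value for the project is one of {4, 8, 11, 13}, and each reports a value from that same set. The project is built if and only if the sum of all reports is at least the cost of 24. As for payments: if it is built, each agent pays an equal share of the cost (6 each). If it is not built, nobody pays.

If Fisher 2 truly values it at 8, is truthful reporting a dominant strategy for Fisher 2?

No

Consider the case where Fisher 1 reports 4, Fisher 3 reports 4 and Fisher 4 reports 4.
Truthful report 8: project not built, utility 0.
Report 13 instead: project built, pays 6, utility 8 - 6 = 2.
Since 2 > 0, reporting 13 is strictly better here, so truthful reporting is not dominant.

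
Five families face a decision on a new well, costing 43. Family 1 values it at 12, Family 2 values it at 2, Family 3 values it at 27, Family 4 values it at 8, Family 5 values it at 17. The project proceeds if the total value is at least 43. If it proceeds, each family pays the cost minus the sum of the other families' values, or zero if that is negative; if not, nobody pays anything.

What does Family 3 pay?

Total value 66 ≥ cost 43, so the project is built.
The other families' values sum to 39.
Cost minus that sum is 43 - 39 = 4.

4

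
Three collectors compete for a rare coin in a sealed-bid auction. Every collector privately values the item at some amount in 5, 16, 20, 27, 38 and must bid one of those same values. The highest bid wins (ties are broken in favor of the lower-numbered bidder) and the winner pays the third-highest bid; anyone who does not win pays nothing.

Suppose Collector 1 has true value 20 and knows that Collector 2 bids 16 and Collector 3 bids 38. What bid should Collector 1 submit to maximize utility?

Bid 5: loses, pays 0, utility 0.
Bid 16: loses, pays 0, utility 0.
Bid 20: loses, pays 0, utility 0.
Bid 27: loses, pays 0, utility 0.
Bid 38: wins, pays 16, utility 20 - 16 = 4.
The best choice is 38 with utility 4.

38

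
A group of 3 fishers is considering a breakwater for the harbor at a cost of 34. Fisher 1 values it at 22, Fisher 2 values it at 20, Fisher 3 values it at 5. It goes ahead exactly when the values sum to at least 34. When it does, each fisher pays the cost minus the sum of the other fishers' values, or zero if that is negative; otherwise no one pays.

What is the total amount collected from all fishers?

Total value 47 ≥ cost 34, so it is built.
Fisher 1: others sum to 25; max(0, 34 - 25) = 9.
Fisher 2: others sum to 27; max(0, 34 - 27) = 7.
Fisher 3: others sum to 42; max(0, 34 - 42) = 0.
Total collected = 9 + 7 + 0 = 16.

16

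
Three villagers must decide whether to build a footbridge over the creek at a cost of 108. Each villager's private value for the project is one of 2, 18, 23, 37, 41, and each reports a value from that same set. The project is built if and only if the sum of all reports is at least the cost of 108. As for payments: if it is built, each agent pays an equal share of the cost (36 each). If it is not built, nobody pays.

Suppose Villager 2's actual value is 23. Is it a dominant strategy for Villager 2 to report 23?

Yes

Check each profile of the others' reports and compare truth against every alternative report.
Others report (2, 2): truth gives 0, best alternative gives 0.
Others report (2, 18): truth gives 0, best alternative gives 0.
Others report (2, 23): truth gives 0, best alternative gives 0.
Others report (2, 37): truth gives 0, best alternative gives 0.
Others report (2, 41): truth gives 0, best alternative gives 0.
Others report (18, 2): truth gives 0, best alternative gives 0.
(Remaining 19 profiles checked similarly; truth is weakly best in each.)
In every case the truthful report is at least as good as any alternative, so it is a dominant strategy.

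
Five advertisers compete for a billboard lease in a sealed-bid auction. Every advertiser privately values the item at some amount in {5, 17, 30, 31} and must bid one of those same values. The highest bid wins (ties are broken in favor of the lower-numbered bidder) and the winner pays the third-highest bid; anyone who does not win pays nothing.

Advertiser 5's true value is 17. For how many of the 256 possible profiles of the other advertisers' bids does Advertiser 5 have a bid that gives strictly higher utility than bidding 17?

Others bid (5, 5, 5, 17): truth gives 0; bid 30 gives 12 > 0. Violating.
Others bid (5, 5, 5, 30): truth gives 0; bid 31 gives 12 > 0. Violating.
Others bid (5, 5, 17, 5): truth gives 0; bid 30 gives 12 > 0. Violating.
Others bid (5, 5, 30, 5): truth gives 0; bid 31 gives 12 > 0. Violating.
Others bid (5, 5, 5, 5): truth gives 12; no alternative beats it.
Others bid (5, 5, 5, 31): truth gives 0; no alternative beats it.
(Checking all 256 profiles: 8 have a profitable deviation, 248 do not.)

8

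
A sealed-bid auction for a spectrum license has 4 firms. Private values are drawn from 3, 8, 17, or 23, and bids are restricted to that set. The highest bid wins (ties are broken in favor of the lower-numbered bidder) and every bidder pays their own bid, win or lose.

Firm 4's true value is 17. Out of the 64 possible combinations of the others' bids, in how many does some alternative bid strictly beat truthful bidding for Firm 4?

57

Others bid (3, 3, 3): truth gives 0; bid 8 gives 9 > 0. Violating.
Others bid (3, 3, 17): truth gives -17; bid 3 gives -3 > -17. Violating.
Others bid (3, 3, 23): truth gives -17; bid 3 gives -3 > -17. Violating.
Others bid (3, 8, 17): truth gives -17; bid 3 gives -3 > -17. Violating.
Others bid (3, 3, 8): truth gives 0; no alternative beats it.
Others bid (3, 8, 3): truth gives 0; no alternative beats it.
(Checking all 64 profiles: 57 have a profitable deviation, 7 do not.)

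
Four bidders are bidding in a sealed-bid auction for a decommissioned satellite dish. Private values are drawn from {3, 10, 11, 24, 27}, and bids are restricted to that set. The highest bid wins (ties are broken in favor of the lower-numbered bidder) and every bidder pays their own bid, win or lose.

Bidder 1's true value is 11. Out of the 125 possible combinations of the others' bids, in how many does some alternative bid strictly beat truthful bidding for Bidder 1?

106

Others bid (3, 3, 3): truth gives 0; bid 3 gives 8 > 0. Violating.
Others bid (3, 3, 10): truth gives 0; bid 10 gives 1 > 0. Violating.
Others bid (3, 3, 24): truth gives -11; bid 3 gives -3 > -11. Violating.
Others bid (3, 3, 27): truth gives -11; bid 3 gives -3 > -11. Violating.
Others bid (3, 3, 11): truth gives 0; no alternative beats it.
Others bid (3, 10, 11): truth gives 0; no alternative beats it.
(Checking all 125 profiles: 106 have a profitable deviation, 19 do not.)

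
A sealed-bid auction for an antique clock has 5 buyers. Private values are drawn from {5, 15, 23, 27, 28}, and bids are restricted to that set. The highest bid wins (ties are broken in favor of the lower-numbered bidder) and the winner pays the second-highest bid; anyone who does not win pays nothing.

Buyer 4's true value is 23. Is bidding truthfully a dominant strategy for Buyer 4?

Check each profile of the others' bids and compare truth against every alternative bid.
Others bid (5, 5, 5, 5): truth gives 18, best alternative gives 18.
Others bid (5, 5, 5, 15): truth gives 8, best alternative gives 8.
Others bid (5, 5, 15, 5): truth gives 8, best alternative gives 8.
Others bid (5, 5, 15, 15): truth gives 8, best alternative gives 8.
Others bid (5, 15, 5, 5): truth gives 8, best alternative gives 8.
Others bid (5, 15, 5, 15): truth gives 8, best alternative gives 8.
(Remaining 619 profiles checked similarly; truth is weakly best in each.)
In every case the truthful bid is at least as good as any alternative, so it is a dominant strategy.

Yes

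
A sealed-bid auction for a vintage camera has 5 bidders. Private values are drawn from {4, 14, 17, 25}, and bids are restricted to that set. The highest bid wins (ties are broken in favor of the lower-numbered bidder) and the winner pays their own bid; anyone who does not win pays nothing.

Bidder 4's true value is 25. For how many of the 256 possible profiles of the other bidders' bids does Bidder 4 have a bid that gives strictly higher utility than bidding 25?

Others bid (4, 4, 4, 4): truth gives 0; bid 14 gives 11 > 0. Violating.
Others bid (4, 4, 4, 14): truth gives 0; bid 14 gives 11 > 0. Violating.
Others bid (4, 4, 4, 17): truth gives 0; bid 17 gives 8 > 0. Violating.
Others bid (4, 4, 14, 4): truth gives 0; bid 17 gives 8 > 0. Violating.
Others bid (4, 4, 4, 25): truth gives 0; no alternative beats it.
Others bid (4, 4, 14, 25): truth gives 0; no alternative beats it.
(Checking all 256 profiles: 24 have a profitable deviation, 232 do not.)

24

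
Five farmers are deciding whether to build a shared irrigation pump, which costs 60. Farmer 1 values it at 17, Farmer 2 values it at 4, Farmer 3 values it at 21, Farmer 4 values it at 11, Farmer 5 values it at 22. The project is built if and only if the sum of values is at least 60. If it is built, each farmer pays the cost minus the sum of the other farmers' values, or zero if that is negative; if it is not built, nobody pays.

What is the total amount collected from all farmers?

Total value 75 ≥ cost 60, so it is built.
Farmer 1: others sum to 58; max(0, 60 - 58) = 2.
Farmer 2: others sum to 71; max(0, 60 - 71) = 0.
Farmer 3: others sum to 54; max(0, 60 - 54) = 6.
Farmer 4: others sum to 64; max(0, 60 - 64) = 0.
Farmer 5: others sum to 53; max(0, 60 - 53) = 7.
Total collected = 2 + 0 + 6 + 0 + 7 = 15.

15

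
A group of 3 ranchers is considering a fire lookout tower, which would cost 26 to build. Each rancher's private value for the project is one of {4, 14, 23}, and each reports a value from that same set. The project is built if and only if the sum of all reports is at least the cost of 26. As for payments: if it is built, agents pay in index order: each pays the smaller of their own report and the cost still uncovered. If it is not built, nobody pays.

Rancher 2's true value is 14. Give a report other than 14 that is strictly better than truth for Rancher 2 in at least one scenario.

4

Suppose Rancher 1 reports 4 and Rancher 3 reports 23.
Report 14: project built, pays 14, utility 14 - 14 = 0.
Report 4: project built, pays 4, utility 14 - 4 = 10.
So reporting 4 beats truth here (10 > 0).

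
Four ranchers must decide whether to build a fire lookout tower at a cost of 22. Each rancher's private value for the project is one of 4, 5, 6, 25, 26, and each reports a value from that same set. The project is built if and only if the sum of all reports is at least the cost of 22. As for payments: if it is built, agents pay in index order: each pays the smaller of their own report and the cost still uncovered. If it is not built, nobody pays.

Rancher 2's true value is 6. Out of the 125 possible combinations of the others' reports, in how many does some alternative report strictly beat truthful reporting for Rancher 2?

Others report (4, 4, 25): truth gives 0; report 4 gives 2 > 0. Violating.
Others report (4, 4, 26): truth gives 0; report 4 gives 2 > 0. Violating.
Others report (4, 5, 25): truth gives 0; report 4 gives 2 > 0. Violating.
Others report (4, 5, 26): truth gives 0; report 4 gives 2 > 0. Violating.
Others report (4, 4, 4): truth gives 0; no alternative beats it.
Others report (4, 4, 5): truth gives 0; no alternative beats it.
(Checking all 125 profiles: 52 have a profitable deviation, 73 do not.)

52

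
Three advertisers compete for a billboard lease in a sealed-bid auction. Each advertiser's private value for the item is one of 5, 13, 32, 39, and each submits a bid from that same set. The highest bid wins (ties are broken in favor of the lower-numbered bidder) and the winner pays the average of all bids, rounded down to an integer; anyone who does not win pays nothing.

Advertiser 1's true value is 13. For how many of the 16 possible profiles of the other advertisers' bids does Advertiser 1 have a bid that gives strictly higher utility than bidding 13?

1

Others bid (5, 5): truth gives 6; bid 5 gives 8 > 6. Violating.
Others bid (5, 13): truth gives 3; no alternative beats it.
Others bid (5, 32): truth gives 0; no alternative beats it.
(Checking all 16 profiles: 1 has a profitable deviation, 15 do not.)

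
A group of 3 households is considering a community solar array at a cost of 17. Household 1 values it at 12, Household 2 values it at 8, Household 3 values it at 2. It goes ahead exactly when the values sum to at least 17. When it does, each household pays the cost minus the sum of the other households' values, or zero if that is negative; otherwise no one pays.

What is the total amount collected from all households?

Total value 22 ≥ cost 17, so it is built.
Household 1: others sum to 10; max(0, 17 - 10) = 7.
Household 2: others sum to 14; max(0, 17 - 14) = 3.
Household 3: others sum to 20; max(0, 17 - 20) = 0.
Total collected = 7 + 3 + 0 = 10.

10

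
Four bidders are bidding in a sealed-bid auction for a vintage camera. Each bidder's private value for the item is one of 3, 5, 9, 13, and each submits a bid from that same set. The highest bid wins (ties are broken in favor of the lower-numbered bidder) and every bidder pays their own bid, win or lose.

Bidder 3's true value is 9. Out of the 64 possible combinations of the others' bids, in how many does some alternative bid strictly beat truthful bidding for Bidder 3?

Others bid (3, 3, 3): truth gives 0; bid 5 gives 4 > 0. Violating.
Others bid (3, 3, 5): truth gives 0; bid 5 gives 4 > 0. Violating.
Others bid (3, 3, 13): truth gives -9; bid 3 gives -3 > -9. Violating.
Others bid (3, 5, 13): truth gives -9; bid 3 gives -3 > -9. Violating.
Others bid (3, 3, 9): truth gives 0; no alternative beats it.
Others bid (3, 5, 3): truth gives 0; no alternative beats it.
(Checking all 64 profiles: 54 have a profitable deviation, 10 do not.)

54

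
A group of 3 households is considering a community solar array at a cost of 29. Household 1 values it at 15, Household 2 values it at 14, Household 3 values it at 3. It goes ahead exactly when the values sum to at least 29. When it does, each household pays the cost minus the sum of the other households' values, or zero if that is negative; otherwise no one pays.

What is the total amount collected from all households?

Total value 32 ≥ cost 29, so it is built.
Household 1: others sum to 17; max(0, 29 - 17) = 12.
Household 2: others sum to 18; max(0, 29 - 18) = 11.
Household 3: others sum to 29; max(0, 29 - 29) = 0.
Total collected = 12 + 11 + 0 = 23.

23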